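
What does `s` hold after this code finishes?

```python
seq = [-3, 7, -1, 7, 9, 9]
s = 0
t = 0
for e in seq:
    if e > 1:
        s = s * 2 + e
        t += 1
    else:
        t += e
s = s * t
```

e=-3: not >1; t=-3
e=7: >1, s = 0*2+7 = 7; t=-2
e=-1: not >1; t=-3
e=7: >1, s = 7*2+7 = 21; t=-2
e=9: >1, s = 21*2+9 = 51; t=-1
e=9: >1, s = 51*2+9 = 111; t=0
s*t = 111*0 = 0

0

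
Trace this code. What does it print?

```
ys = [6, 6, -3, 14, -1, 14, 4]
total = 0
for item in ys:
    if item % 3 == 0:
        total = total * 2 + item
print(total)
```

item=6: %3==0, total = 0*2+6 = 6
item=6: %3==0, total = 6*2+6 = 18
item=-3: %3==0, total = 18*2+(-3) = 33
item=14: not %3==0
item=-1: not %3==0
item=14: not %3==0
item=4: not %3==0

33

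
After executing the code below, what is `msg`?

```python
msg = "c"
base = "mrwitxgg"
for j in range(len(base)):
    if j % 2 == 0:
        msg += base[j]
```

j=0: add 'm' → 'cm'
j=1: skip
j=2: add 'w' → 'cmw'
j=3: skip
j=4: add 't' → 'cmwt'
j=5: skip
j=6: add 'g' → 'cmwtg'
j=7: skip

'cmwtg'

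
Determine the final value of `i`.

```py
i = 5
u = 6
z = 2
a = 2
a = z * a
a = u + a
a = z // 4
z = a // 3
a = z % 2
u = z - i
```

a = 2*2 = 4
a = 6+4 = 10
a = 2//4 = 0
z = 0//3 = 0
a = 0%2 = 0
u = 0-5 = -5

5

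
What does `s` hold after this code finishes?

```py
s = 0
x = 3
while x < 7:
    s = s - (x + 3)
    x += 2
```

x=3: s = 0-6 = -6
x=5: s = (-6)-8 = -14

-14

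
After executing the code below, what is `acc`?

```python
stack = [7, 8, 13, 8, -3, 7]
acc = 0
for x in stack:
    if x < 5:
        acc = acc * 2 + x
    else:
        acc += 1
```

6

x=7: not <5, acc = 0+1 = 1
x=8: not <5, acc = 1+1 = 2
x=13: not <5, acc = 2+1 = 3
x=8: not <5, acc = 3+1 = 4
x=-3: <5, acc = 4*2+(-3) = 5
x=7: not <5, acc = 5+1 = 6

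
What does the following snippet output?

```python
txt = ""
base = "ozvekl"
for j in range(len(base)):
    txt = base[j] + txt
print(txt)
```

lkevzo

j=0: prepend 'o' → 'o'
j=1: prepend 'z' → 'zo'
j=2: prepend 'v' → 'vzo'
j=3: prepend 'e' → 'evzo'
j=4: prepend 'k' → 'kevzo'
j=5: prepend 'l' → 'lkevzo'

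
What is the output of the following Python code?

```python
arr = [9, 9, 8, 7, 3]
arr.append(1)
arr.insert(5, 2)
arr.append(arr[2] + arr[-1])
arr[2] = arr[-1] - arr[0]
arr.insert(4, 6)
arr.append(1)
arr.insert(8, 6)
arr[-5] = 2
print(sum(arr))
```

53

append 1 → [9, 9, 8, 7, 3, 1]
insert 2 at 5 → [9, 9, 8, 7, 3, 2, 1]
append arr[2]+arr[-1] = 8+1 = 9 → [9, 9, 8, 7, 3, 2, 1, 9]
arr[2] = arr[-1]-arr[0] = 9-9 = 0 → [9, 9, 0, 7, 3, 2, 1, 9]
insert 6 at 4 → [9, 9, 0, 7, 6, 3, 2, 1, 9]
append 1 → [9, 9, 0, 7, 6, 3, 2, 1, 9, 1]
insert 6 at 8 → [9, 9, 0, 7, 6, 3, 2, 1, 6, 9, 1]
arr[-5] = 2 → [9, 9, 0, 7, 6, 3, 2, 1, 6, 9, 1]
sum = 53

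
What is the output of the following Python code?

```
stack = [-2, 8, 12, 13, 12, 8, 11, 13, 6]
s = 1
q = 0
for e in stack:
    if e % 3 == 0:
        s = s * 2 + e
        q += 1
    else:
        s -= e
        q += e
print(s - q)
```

-132

e=-2: not %3==0, s = 1-(-2) = 3; q=-2
e=8: not %3==0, s = 3-8 = -5; q=6
e=12: %3==0, s = (-5)*2+12 = 2; q=7
e=13: not %3==0, s = 2-13 = -11; q=20
e=12: %3==0, s = (-11)*2+12 = -10; q=21
e=8: not %3==0, s = (-10)-8 = -18; q=29
e=11: not %3==0, s = (-18)-11 = -29; q=40
e=13: not %3==0, s = (-29)-13 = -42; q=53
e=6: %3==0, s = (-42)*2+6 = -78; q=54
s-q = (-78)-54 = -132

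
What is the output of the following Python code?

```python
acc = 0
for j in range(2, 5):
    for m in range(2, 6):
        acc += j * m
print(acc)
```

126

j=2,m=2: acc = 0+4 = 4
j=2,m=3: acc = 4+6 = 10
j=2,m=4: acc = 10+8 = 18
j=2,m=5: acc = 18+10 = 28
j=3,m=2: acc = 28+6 = 34
j=3,m=3: acc = 34+9 = 43
j=3,m=4: acc = 43+12 = 55
j=3,m=5: acc = 55+15 = 70
j=4,m=2: acc = 70+8 = 78
j=4,m=3: acc = 78+12 = 90
j=4,m=4: acc = 90+16 = 106
j=4,m=5: acc = 106+20 = 126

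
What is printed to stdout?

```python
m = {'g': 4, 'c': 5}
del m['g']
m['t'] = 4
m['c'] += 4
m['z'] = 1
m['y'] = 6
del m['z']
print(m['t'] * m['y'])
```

24

del 'g' → {'c': 5}
m['t'] = 4 → {'c': 5, 't': 4}
m['c'] = 5+4 = 9 → {'c': 9, 't': 4}
m['z'] = 1 → {'c': 9, 't': 4, 'z': 1}
m['y'] = 6 → {'c': 9, 't': 4, 'z': 1, 'y': 6}
del 'z' → {'c': 9, 't': 4, 'y': 6}
m['t']*m['y'] = 4*6 = 24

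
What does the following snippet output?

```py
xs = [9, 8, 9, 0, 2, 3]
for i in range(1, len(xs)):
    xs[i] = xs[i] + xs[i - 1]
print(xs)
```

[9, 17, 26, 26, 28, 31]

i=1: xs[1] = 8+9 = 17 → [9, 17, 9, 0, 2, 3]
i=2: xs[2] = 9+17 = 26 → [9, 17, 26, 0, 2, 3]
i=3: xs[3] = 0+26 = 26 → [9, 17, 26, 26, 2, 3]
i=4: xs[4] = 2+26 = 28 → [9, 17, 26, 26, 28, 3]
i=5: xs[5] = 3+28 = 31 → [9, 17, 26, 26, 28, 31]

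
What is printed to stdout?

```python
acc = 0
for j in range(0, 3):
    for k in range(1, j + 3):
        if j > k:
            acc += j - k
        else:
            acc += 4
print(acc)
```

33

j=0,k=1: not 0>1, acc = 0+4 = 4
j=0,k=2: not 0>2, acc = 4+4 = 8
j=1,k=1: not 1>1, acc = 8+4 = 12
j=1,k=2: not 1>2, acc = 12+4 = 16
j=1,k=3: not 1>3, acc = 16+4 = 20
j=2,k=1: 2>1, acc = 20+1 = 21
j=2,k=2: not 2>2, acc = 21+4 = 25
j=2,k=3: not 2>3, acc = 25+4 = 29
j=2,k=4: not 2>4, acc = 29+4 = 33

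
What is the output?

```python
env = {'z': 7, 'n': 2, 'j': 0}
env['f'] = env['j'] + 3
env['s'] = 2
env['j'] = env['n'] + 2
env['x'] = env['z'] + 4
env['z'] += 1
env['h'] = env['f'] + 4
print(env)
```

{'z': 8, 'n': 2, 'j': 4, 'f': 3, 's': 2, 'x': 11, 'h': 7}

env['f'] = env['j']+3 = 3 → {'z': 7, 'n': 2, 'j': 0, 'f': 3}
env['s'] = 2 → {'z': 7, 'n': 2, 'j': 0, 'f': 3, 's': 2}
env['j'] = env['n']+2 = 4 → {'z': 7, 'n': 2, 'j': 4, 'f': 3, 's': 2}
env['x'] = env['z']+4 = 11 → {'z': 7, 'n': 2, 'j': 4, 'f': 3, 's': 2, 'x': 11}
env['z'] = 7+1 = 8 → {'z': 8, 'n': 2, 'j': 4, 'f': 3, 's': 2, 'x': 11}
env['h'] = env['f']+4 = 7 → {'z': 8, 'n': 2, 'j': 4, 'f': 3, 's': 2, 'x': 11, 'h': 7}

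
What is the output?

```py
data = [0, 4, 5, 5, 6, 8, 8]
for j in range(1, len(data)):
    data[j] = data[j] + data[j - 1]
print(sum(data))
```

j=1: data[1] = 4+0 = 4 → [0, 4, 5, 5, 6, 8, 8]
j=2: data[2] = 5+4 = 9 → [0, 4, 9, 5, 6, 8, 8]
j=3: data[3] = 5+9 = 14 → [0, 4, 9, 14, 6, 8, 8]
j=4: data[4] = 6+14 = 20 → [0, 4, 9, 14, 20, 8, 8]
j=5: data[5] = 8+20 = 28 → [0, 4, 9, 14, 20, 28, 8]
j=6: data[6] = 8+28 = 36 → [0, 4, 9, 14, 20, 28, 36]
sum = 111

111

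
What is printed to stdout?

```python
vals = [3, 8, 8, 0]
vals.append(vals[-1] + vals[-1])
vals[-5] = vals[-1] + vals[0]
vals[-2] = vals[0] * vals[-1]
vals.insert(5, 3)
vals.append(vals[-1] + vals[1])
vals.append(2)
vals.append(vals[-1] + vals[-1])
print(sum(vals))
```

39

append vals[-1]+vals[-1] = 0+0 = 0 → [3, 8, 8, 0, 0]
vals[-5] = vals[-1]+vals[0] = 0+3 = 3 → [3, 8, 8, 0, 0]
vals[-2] = vals[0]*vals[-1] = 3*0 = 0 → [3, 8, 8, 0, 0]
insert 3 at 5 → [3, 8, 8, 0, 0, 3]
append vals[-1]+vals[1] = 3+8 = 11 → [3, 8, 8, 0, 0, 3, 11]
append 2 → [3, 8, 8, 0, 0, 3, 11, 2]
append vals[-1]+vals[-1] = 2+2 = 4 → [3, 8, 8, 0, 0, 3, 11, 2, 4]
sum = 39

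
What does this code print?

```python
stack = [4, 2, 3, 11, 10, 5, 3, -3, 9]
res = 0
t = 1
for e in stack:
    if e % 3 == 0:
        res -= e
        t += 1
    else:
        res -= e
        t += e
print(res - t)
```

-81

e=4: not %3==0, res = 0-4 = -4; t=5
e=2: not %3==0, res = (-4)-2 = -6; t=7
e=3: %3==0, res = (-6)-3 = -9; t=8
e=11: not %3==0, res = (-9)-11 = -20; t=19
e=10: not %3==0, res = (-20)-10 = -30; t=29
e=5: not %3==0, res = (-30)-5 = -35; t=34
e=3: %3==0, res = (-35)-3 = -38; t=35
e=-3: %3==0, res = (-38)-(-3) = -35; t=36
e=9: %3==0, res = (-35)-9 = -44; t=37
res-t = (-44)-37 = -81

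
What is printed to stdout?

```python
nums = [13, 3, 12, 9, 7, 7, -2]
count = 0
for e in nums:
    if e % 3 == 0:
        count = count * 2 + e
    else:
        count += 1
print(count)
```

e=13: not %3==0, count = 0+1 = 1
e=3: %3==0, count = 1*2+3 = 5
e=12: %3==0, count = 5*2+12 = 22
e=9: %3==0, count = 22*2+9 = 53
e=7: not %3==0, count = 53+1 = 54
e=7: not %3==0, count = 54+1 = 55
e=-2: not %3==0, count = 55+1 = 56

56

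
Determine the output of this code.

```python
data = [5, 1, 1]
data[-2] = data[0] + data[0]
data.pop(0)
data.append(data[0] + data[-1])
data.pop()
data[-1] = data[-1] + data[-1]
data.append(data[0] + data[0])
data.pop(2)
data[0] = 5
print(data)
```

data[-2] = data[0]+data[0] = 5+5 = 10 → [5, 10, 1]
pop(0) removes 5 → [10, 1]
append data[0]+data[-1] = 10+1 = 11 → [10, 1, 11]
pop() removes 11 → [10, 1]
data[-1] = data[-1]+data[-1] = 1+1 = 2 → [10, 2]
append data[0]+data[0] = 10+10 = 20 → [10, 2, 20]
pop(2) removes 20 → [10, 2]
data[0] = 5 → [5, 2]

[5, 2]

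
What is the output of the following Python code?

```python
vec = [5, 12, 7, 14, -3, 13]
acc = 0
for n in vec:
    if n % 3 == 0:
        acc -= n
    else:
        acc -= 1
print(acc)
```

-13

n=5: not %3==0, acc = 0-1 = -1
n=12: %3==0, acc = (-1)-12 = -13
n=7: not %3==0, acc = (-13)-1 = -14
n=14: not %3==0, acc = (-14)-1 = -15
n=-3: %3==0, acc = (-15)-(-3) = -12
n=13: not %3==0, acc = (-12)-1 = -13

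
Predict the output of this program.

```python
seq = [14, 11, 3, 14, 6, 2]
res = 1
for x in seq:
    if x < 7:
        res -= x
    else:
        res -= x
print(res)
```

x=14: not <7, res = 1-14 = -13
x=11: not <7, res = (-13)-11 = -24
x=3: <7, res = (-24)-3 = -27
x=14: not <7, res = (-27)-14 = -41
x=6: <7, res = (-41)-6 = -47
x=2: <7, res = (-47)-2 = -49

-49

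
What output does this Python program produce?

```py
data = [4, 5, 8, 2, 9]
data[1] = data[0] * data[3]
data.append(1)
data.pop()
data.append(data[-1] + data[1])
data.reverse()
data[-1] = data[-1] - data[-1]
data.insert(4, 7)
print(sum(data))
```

data[1] = data[0]*data[3] = 4*2 = 8 → [4, 8, 8, 2, 9]
append 1 → [4, 8, 8, 2, 9, 1]
pop() removes 1 → [4, 8, 8, 2, 9]
append data[-1]+data[1] = 9+8 = 17 → [4, 8, 8, 2, 9, 17]
reverse → [17, 9, 2, 8, 8, 4]
data[-1] = data[-1]-data[-1] = 4-4 = 0 → [17, 9, 2, 8, 8, 0]
insert 7 at 4 → [17, 9, 2, 8, 7, 8, 0]
sum = 51

51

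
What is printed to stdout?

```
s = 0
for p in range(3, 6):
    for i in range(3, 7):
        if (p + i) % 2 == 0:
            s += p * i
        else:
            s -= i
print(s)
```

p=3,i=3: even sum, s = 0+9 = 9
p=3,i=4: odd sum, s = 9-4 = 5
p=3,i=5: even sum, s = 5+15 = 20
p=3,i=6: odd sum, s = 20-6 = 14
p=4,i=3: odd sum, s = 14-3 = 11
p=4,i=4: even sum, s = 11+16 = 27
p=4,i=5: odd sum, s = 27-5 = 22
p=4,i=6: even sum, s = 22+24 = 46
p=5,i=3: even sum, s = 46+15 = 61
p=5,i=4: odd sum, s = 61-4 = 57
p=5,i=5: even sum, s = 57+25 = 82
p=5,i=6: odd sum, s = 82-6 = 76

76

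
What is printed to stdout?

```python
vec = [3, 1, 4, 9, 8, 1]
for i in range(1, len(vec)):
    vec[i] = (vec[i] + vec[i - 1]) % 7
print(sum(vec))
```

20

i=1: vec[1] = (1+3)%7 = 4 → [3, 4, 4, 9, 8, 1]
i=2: vec[2] = (4+4)%7 = 1 → [3, 4, 1, 9, 8, 1]
i=3: vec[3] = (9+1)%7 = 3 → [3, 4, 1, 3, 8, 1]
i=4: vec[4] = (8+3)%7 = 4 → [3, 4, 1, 3, 4, 1]
i=5: vec[5] = (1+4)%7 = 5 → [3, 4, 1, 3, 4, 5]
sum = 20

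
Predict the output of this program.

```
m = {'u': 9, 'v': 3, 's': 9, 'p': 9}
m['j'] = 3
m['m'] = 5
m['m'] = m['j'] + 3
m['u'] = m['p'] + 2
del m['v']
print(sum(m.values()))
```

m['j'] = 3 → {'u': 9, 'v': 3, 's': 9, 'p': 9, 'j': 3}
m['m'] = 5 → {'u': 9, 'v': 3, 's': 9, 'p': 9, 'j': 3, 'm': 5}
m['m'] = m['j']+3 = 6 → {'u': 9, 'v': 3, 's': 9, 'p': 9, 'j': 3, 'm': 6}
m['u'] = m['p']+2 = 11 → {'u': 11, 'v': 3, 's': 9, 'p': 9, 'j': 3, 'm': 6}
del 'v' → {'u': 11, 's': 9, 'p': 9, 'j': 3, 'm': 6}
sum of values = 38

38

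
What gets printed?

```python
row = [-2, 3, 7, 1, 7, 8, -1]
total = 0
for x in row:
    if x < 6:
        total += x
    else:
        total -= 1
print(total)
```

-2

x=-2: <6, total = 0+(-2) = -2
x=3: <6, total = (-2)+3 = 1
x=7: not <6, total = 1-1 = 0
x=1: <6, total = 0+1 = 1
x=7: not <6, total = 1-1 = 0
x=8: not <6, total = 0-1 = -1
x=-1: <6, total = (-1)+(-1) = -2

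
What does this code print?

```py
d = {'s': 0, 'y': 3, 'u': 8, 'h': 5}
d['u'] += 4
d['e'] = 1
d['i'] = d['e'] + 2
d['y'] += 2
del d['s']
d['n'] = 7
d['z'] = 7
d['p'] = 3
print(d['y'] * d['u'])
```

60

d['u'] = 8+4 = 12 → {'s': 0, 'y': 3, 'u': 12, 'h': 5}
d['e'] = 1 → {'s': 0, 'y': 3, 'u': 12, 'h': 5, 'e': 1}
d['i'] = d['e']+2 = 3 → {'s': 0, 'y': 3, 'u': 12, 'h': 5, 'e': 1, 'i': 3}
d['y'] = 3+2 = 5 → {'s': 0, 'y': 5, 'u': 12, 'h': 5, 'e': 1, 'i': 3}
del 's' → {'y': 5, 'u': 12, 'h': 5, 'e': 1, 'i': 3}
d['n'] = 7 → {'y': 5, 'u': 12, 'h': 5, 'e': 1, 'i': 3, 'n': 7}
d['z'] = 7 → {'y': 5, 'u': 12, 'h': 5, 'e': 1, 'i': 3, 'n': 7, 'z': 7}
d['p'] = 3 → {'y': 5, 'u': 12, 'h': 5, 'e': 1, 'i': 3, 'n': 7, 'z': 7, 'p': 3}
d['y']*d['u'] = 5*12 = 60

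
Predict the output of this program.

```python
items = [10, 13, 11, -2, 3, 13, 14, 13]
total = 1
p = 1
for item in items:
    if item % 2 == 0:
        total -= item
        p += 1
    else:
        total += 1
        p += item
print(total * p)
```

item=10: even, total = 1-10 = -9; p=2
item=13: not even, total = (-9)+1 = -8; p=15
item=11: not even, total = (-8)+1 = -7; p=26
item=-2: even, total = (-7)-(-2) = -5; p=27
item=3: not even, total = (-5)+1 = -4; p=30
item=13: not even, total = (-4)+1 = -3; p=43
item=14: even, total = (-3)-14 = -17; p=44
item=13: not even, total = (-17)+1 = -16; p=57
total*p = (-16)*57 = -912

-912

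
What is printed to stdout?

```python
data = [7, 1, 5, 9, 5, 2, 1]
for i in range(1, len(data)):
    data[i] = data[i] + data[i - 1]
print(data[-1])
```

30

i=1: data[1] = 1+7 = 8 → [7, 8, 5, 9, 5, 2, 1]
i=2: data[2] = 5+8 = 13 → [7, 8, 13, 9, 5, 2, 1]
i=3: data[3] = 9+13 = 22 → [7, 8, 13, 22, 5, 2, 1]
i=4: data[4] = 5+22 = 27 → [7, 8, 13, 22, 27, 2, 1]
i=5: data[5] = 2+27 = 29 → [7, 8, 13, 22, 27, 29, 1]
i=6: data[6] = 1+29 = 30 → [7, 8, 13, 22, 27, 29, 30]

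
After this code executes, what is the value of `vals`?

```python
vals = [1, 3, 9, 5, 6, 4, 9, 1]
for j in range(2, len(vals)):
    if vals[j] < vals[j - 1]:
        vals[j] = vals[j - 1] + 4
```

j=2: 9>=3, unchanged → [1, 3, 9, 5, 6, 4, 9, 1]
j=3: 5<9, vals[3] = 9+4 = 13 → [1, 3, 9, 13, 6, 4, 9, 1]
j=4: 6<13, vals[4] = 13+4 = 17 → [1, 3, 9, 13, 17, 4, 9, 1]
j=5: 4<17, vals[5] = 17+4 = 21 → [1, 3, 9, 13, 17, 21, 9, 1]
j=6: 9<21, vals[6] = 21+4 = 25 → [1, 3, 9, 13, 17, 21, 25, 1]
j=7: 1<25, vals[7] = 25+4 = 29 → [1, 3, 9, 13, 17, 21, 25, 29]

[1, 3, 9, 13, 17, 21, 25, 29]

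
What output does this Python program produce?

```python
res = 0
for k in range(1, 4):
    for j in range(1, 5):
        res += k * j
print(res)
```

k=1,j=1: res = 0+1 = 1
k=1,j=2: res = 1+2 = 3
k=1,j=3: res = 3+3 = 6
k=1,j=4: res = 6+4 = 10
k=2,j=1: res = 10+2 = 12
k=2,j=2: res = 12+4 = 16
k=2,j=3: res = 16+6 = 22
k=2,j=4: res = 22+8 = 30
k=3,j=1: res = 30+3 = 33
k=3,j=2: res = 33+6 = 39
k=3,j=3: res = 39+9 = 48
k=3,j=4: res = 48+12 = 60

60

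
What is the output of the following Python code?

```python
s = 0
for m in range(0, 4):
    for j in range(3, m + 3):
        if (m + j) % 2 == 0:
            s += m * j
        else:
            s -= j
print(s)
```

28

m=1,j=3: even sum, s = 0+3 = 3
m=2,j=3: odd sum, s = 3-3 = 0
m=2,j=4: even sum, s = 0+8 = 8
m=3,j=3: even sum, s = 8+9 = 17
m=3,j=4: odd sum, s = 17-4 = 13
m=3,j=5: even sum, s = 13+15 = 28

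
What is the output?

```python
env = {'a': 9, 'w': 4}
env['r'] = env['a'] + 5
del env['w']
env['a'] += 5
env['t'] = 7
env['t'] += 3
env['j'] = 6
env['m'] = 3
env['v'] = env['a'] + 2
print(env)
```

env['r'] = env['a']+5 = 14 → {'a': 9, 'w': 4, 'r': 14}
del 'w' → {'a': 9, 'r': 14}
env['a'] = 9+5 = 14 → {'a': 14, 'r': 14}
env['t'] = 7 → {'a': 14, 'r': 14, 't': 7}
env['t'] = 7+3 = 10 → {'a': 14, 'r': 14, 't': 10}
env['j'] = 6 → {'a': 14, 'r': 14, 't': 10, 'j': 6}
env['m'] = 3 → {'a': 14, 'r': 14, 't': 10, 'j': 6, 'm': 3}
env['v'] = env['a']+2 = 16 → {'a': 14, 'r': 14, 't': 10, 'j': 6, 'm': 3, 'v': 16}

{'a': 14, 'r': 14, 't': 10, 'j': 6, 'm': 3, 'v': 16}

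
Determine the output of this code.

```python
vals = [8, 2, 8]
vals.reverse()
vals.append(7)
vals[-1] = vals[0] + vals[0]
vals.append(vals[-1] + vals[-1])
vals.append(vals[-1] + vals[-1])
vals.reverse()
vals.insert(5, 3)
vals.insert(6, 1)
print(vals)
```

[64, 32, 16, 8, 2, 3, 1, 8]

reverse → [8, 2, 8]
append 7 → [8, 2, 8, 7]
vals[-1] = vals[0]+vals[0] = 8+8 = 16 → [8, 2, 8, 16]
append vals[-1]+vals[-1] = 16+16 = 32 → [8, 2, 8, 16, 32]
append vals[-1]+vals[-1] = 32+32 = 64 → [8, 2, 8, 16, 32, 64]
reverse → [64, 32, 16, 8, 2, 8]
insert 3 at 5 → [64, 32, 16, 8, 2, 3, 8]
insert 1 at 6 → [64, 32, 16, 8, 2, 3, 1, 8]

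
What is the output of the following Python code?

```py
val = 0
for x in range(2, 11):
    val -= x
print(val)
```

-54

x=2: val = 0-2 = -2
x=3: val = (-2)-3 = -5
x=4: val = (-5)-4 = -9
x=5: val = (-9)-5 = -14
x=6: val = (-14)-6 = -20
x=7: val = (-20)-7 = -27
x=8: val = (-27)-8 = -35
x=9: val = (-35)-9 = -44
x=10: val = (-44)-10 = -54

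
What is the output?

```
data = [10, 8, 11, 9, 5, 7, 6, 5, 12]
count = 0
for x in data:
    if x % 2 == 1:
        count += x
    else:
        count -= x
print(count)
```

1

x=10: not odd, count = 0-10 = -10
x=8: not odd, count = (-10)-8 = -18
x=11: odd, count = (-18)+11 = -7
x=9: odd, count = (-7)+9 = 2
x=5: odd, count = 2+5 = 7
x=7: odd, count = 7+7 = 14
x=6: not odd, count = 14-6 = 8
x=5: odd, count = 8+5 = 13
x=12: not odd, count = 13-12 = 1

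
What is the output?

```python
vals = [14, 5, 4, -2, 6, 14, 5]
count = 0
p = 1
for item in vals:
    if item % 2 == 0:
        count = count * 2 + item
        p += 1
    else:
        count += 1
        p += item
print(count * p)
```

item=14: even, count = 0*2+14 = 14; p=2
item=5: not even, count = 14+1 = 15; p=7
item=4: even, count = 15*2+4 = 34; p=8
item=-2: even, count = 34*2+(-2) = 66; p=9
item=6: even, count = 66*2+6 = 138; p=10
item=14: even, count = 138*2+14 = 290; p=11
item=5: not even, count = 290+1 = 291; p=16
count*p = 291*16 = 4656

4656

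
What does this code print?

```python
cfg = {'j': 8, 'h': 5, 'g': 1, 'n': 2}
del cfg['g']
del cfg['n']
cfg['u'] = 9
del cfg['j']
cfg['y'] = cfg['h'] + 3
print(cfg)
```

del 'g' → {'j': 8, 'h': 5, 'n': 2}
del 'n' → {'j': 8, 'h': 5}
cfg['u'] = 9 → {'j': 8, 'h': 5, 'u': 9}
del 'j' → {'h': 5, 'u': 9}
cfg['y'] = cfg['h']+3 = 8 → {'h': 5, 'u': 9, 'y': 8}

{'h': 5, 'u': 9, 'y': 8}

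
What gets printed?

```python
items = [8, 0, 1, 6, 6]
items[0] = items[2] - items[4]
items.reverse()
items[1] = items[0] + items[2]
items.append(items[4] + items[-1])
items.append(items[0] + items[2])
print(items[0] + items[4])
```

items[0] = items[2]-items[4] = 1-6 = -5 → [-5, 0, 1, 6, 6]
reverse → [6, 6, 1, 0, -5]
items[1] = items[0]+items[2] = 6+1 = 7 → [6, 7, 1, 0, -5]
append items[4]+items[-1] = (-5)+(-5) = -10 → [6, 7, 1, 0, -5, -10]
append items[0]+items[2] = 6+1 = 7 → [6, 7, 1, 0, -5, -10, 7]
items[0]+items[4] = 6+(-5) = 1

1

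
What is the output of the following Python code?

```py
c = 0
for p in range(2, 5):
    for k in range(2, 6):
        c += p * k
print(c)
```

126

p=2,k=2: c = 0+4 = 4
p=2,k=3: c = 4+6 = 10
p=2,k=4: c = 10+8 = 18
p=2,k=5: c = 18+10 = 28
p=3,k=2: c = 28+6 = 34
p=3,k=3: c = 34+9 = 43
p=3,k=4: c = 43+12 = 55
p=3,k=5: c = 55+15 = 70
p=4,k=2: c = 70+8 = 78
p=4,k=3: c = 78+12 = 90
p=4,k=4: c = 90+16 = 106
p=4,k=5: c = 106+20 = 126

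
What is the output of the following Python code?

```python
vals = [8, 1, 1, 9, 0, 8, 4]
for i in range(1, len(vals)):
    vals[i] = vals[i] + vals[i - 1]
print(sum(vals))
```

123

i=1: vals[1] = 1+8 = 9 → [8, 9, 1, 9, 0, 8, 4]
i=2: vals[2] = 1+9 = 10 → [8, 9, 10, 9, 0, 8, 4]
i=3: vals[3] = 9+10 = 19 → [8, 9, 10, 19, 0, 8, 4]
i=4: vals[4] = 0+19 = 19 → [8, 9, 10, 19, 19, 8, 4]
i=5: vals[5] = 8+19 = 27 → [8, 9, 10, 19, 19, 27, 4]
i=6: vals[6] = 4+27 = 31 → [8, 9, 10, 19, 19, 27, 31]
sum = 123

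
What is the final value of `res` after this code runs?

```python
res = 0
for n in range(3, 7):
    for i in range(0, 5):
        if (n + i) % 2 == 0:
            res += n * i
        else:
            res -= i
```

n=3,i=0: odd sum, res = 0-0 = 0
n=3,i=1: even sum, res = 0+3 = 3
n=3,i=2: odd sum, res = 3-2 = 1
n=3,i=3: even sum, res = 1+9 = 10
n=3,i=4: odd sum, res = 10-4 = 6
n=4,i=0: even sum, res = 6+0 = 6
n=4,i=1: odd sum, res = 6-1 = 5
n=4,i=2: even sum, res = 5+8 = 13
n=4,i=3: odd sum, res = 13-3 = 10
n=4,i=4: even sum, res = 10+16 = 26
n=5,i=0: odd sum, res = 26-0 = 26
n=5,i=1: even sum, res = 26+5 = 31
n=5,i=2: odd sum, res = 31-2 = 29
n=5,i=3: even sum, res = 29+15 = 44
n=5,i=4: odd sum, res = 44-4 = 40
n=6,i=0: even sum, res = 40+0 = 40
n=6,i=1: odd sum, res = 40-1 = 39
n=6,i=2: even sum, res = 39+12 = 51
n=6,i=3: odd sum, res = 51-3 = 48
n=6,i=4: even sum, res = 48+24 = 72

72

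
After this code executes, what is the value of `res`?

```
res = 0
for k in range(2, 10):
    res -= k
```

k=2: res = 0-2 = -2
k=3: res = (-2)-3 = -5
k=4: res = (-5)-4 = -9
k=5: res = (-9)-5 = -14
k=6: res = (-14)-6 = -20
k=7: res = (-20)-7 = -27
k=8: res = (-27)-8 = -35
k=9: res = (-35)-9 = -44

-44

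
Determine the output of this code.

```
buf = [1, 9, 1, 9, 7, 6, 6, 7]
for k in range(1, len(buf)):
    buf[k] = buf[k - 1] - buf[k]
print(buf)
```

[1, -8, -9, -18, -25, -31, -37, -44]

k=1: buf[1] = 1-9 = -8 → [1, -8, 1, 9, 7, 6, 6, 7]
k=2: buf[2] = (-8)-1 = -9 → [1, -8, -9, 9, 7, 6, 6, 7]
k=3: buf[3] = (-9)-9 = -18 → [1, -8, -9, -18, 7, 6, 6, 7]
k=4: buf[4] = (-18)-7 = -25 → [1, -8, -9, -18, -25, 6, 6, 7]
k=5: buf[5] = (-25)-6 = -31 → [1, -8, -9, -18, -25, -31, 6, 7]
k=6: buf[6] = (-31)-6 = -37 → [1, -8, -9, -18, -25, -31, -37, 7]
k=7: buf[7] = (-37)-7 = -44 → [1, -8, -9, -18, -25, -31, -37, -44]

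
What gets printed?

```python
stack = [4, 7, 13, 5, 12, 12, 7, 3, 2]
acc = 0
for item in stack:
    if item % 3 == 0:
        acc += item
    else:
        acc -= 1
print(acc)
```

21

item=4: not %3==0, acc = 0-1 = -1
item=7: not %3==0, acc = (-1)-1 = -2
item=13: not %3==0, acc = (-2)-1 = -3
item=5: not %3==0, acc = (-3)-1 = -4
item=12: %3==0, acc = (-4)+12 = 8
item=12: %3==0, acc = 8+12 = 20
item=7: not %3==0, acc = 20-1 = 19
item=3: %3==0, acc = 19+3 = 22
item=2: not %3==0, acc = 22-1 = 21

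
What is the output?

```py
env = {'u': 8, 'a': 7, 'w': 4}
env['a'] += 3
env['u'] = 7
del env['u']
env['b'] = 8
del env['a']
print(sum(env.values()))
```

env['a'] = 7+3 = 10 → {'u': 8, 'a': 10, 'w': 4}
env['u'] = 7 → {'u': 7, 'a': 10, 'w': 4}
del 'u' → {'a': 10, 'w': 4}
env['b'] = 8 → {'a': 10, 'w': 4, 'b': 8}
del 'a' → {'w': 4, 'b': 8}
sum of values = 12

12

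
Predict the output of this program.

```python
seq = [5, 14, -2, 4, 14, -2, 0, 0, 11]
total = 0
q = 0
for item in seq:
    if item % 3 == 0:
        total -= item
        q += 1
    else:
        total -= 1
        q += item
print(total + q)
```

item=5: not %3==0, total = 0-1 = -1; q=5
item=14: not %3==0, total = (-1)-1 = -2; q=19
item=-2: not %3==0, total = (-2)-1 = -3; q=17
item=4: not %3==0, total = (-3)-1 = -4; q=21
item=14: not %3==0, total = (-4)-1 = -5; q=35
item=-2: not %3==0, total = (-5)-1 = -6; q=33
item=0: %3==0, total = (-6)-0 = -6; q=34
item=0: %3==0, total = (-6)-0 = -6; q=35
item=11: not %3==0, total = (-6)-1 = -7; q=46
total+q = (-7)+46 = 39

39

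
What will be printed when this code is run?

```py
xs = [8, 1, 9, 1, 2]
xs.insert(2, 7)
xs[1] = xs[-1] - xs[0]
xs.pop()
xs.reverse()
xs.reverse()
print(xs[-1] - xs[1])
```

7

insert 7 at 2 → [8, 1, 7, 9, 1, 2]
xs[1] = xs[-1]-xs[0] = 2-8 = -6 → [8, -6, 7, 9, 1, 2]
pop() removes 2 → [8, -6, 7, 9, 1]
reverse → [1, 9, 7, -6, 8]
reverse → [8, -6, 7, 9, 1]
xs[-1]-xs[1] = 1-(-6) = 7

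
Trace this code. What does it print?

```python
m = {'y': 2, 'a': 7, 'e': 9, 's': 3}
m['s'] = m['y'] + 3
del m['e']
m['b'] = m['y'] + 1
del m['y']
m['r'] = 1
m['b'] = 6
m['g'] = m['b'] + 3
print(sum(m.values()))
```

m['s'] = m['y']+3 = 5 → {'y': 2, 'a': 7, 'e': 9, 's': 5}
del 'e' → {'y': 2, 'a': 7, 's': 5}
m['b'] = m['y']+1 = 3 → {'y': 2, 'a': 7, 's': 5, 'b': 3}
del 'y' → {'a': 7, 's': 5, 'b': 3}
m['r'] = 1 → {'a': 7, 's': 5, 'b': 3, 'r': 1}
m['b'] = 6 → {'a': 7, 's': 5, 'b': 6, 'r': 1}
m['g'] = m['b']+3 = 9 → {'a': 7, 's': 5, 'b': 6, 'r': 1, 'g': 9}
sum of values = 28

28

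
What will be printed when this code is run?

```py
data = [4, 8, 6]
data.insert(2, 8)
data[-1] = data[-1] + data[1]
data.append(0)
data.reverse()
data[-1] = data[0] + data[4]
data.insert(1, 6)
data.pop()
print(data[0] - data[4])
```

insert 8 at 2 → [4, 8, 8, 6]
data[-1] = data[-1]+data[1] = 6+8 = 14 → [4, 8, 8, 14]
append 0 → [4, 8, 8, 14, 0]
reverse → [0, 14, 8, 8, 4]
data[-1] = data[0]+data[4] = 0+4 = 4 → [0, 14, 8, 8, 4]
insert 6 at 1 → [0, 6, 14, 8, 8, 4]
pop() removes 4 → [0, 6, 14, 8, 8]
data[0]-data[4] = 0-8 = -8

-8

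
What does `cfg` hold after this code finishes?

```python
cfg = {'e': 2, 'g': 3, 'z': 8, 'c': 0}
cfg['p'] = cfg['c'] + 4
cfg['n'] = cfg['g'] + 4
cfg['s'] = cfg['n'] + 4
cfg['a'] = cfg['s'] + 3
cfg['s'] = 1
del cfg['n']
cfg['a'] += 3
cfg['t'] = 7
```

cfg['p'] = cfg['c']+4 = 4 → {'e': 2, 'g': 3, 'z': 8, 'c': 0, 'p': 4}
cfg['n'] = cfg['g']+4 = 7 → {'e': 2, 'g': 3, 'z': 8, 'c': 0, 'p': 4, 'n': 7}
cfg['s'] = cfg['n']+4 = 11 → {'e': 2, 'g': 3, 'z': 8, 'c': 0, 'p': 4, 'n': 7, 's': 11}
cfg['a'] = cfg['s']+3 = 14 → {'e': 2, 'g': 3, 'z': 8, 'c': 0, 'p': 4, 'n': 7, 's': 11, 'a': 14}
cfg['s'] = 1 → {'e': 2, 'g': 3, 'z': 8, 'c': 0, 'p': 4, 'n': 7, 's': 1, 'a': 14}
del 'n' → {'e': 2, 'g': 3, 'z': 8, 'c': 0, 'p': 4, 's': 1, 'a': 14}
cfg['a'] = 14+3 = 17 → {'e': 2, 'g': 3, 'z': 8, 'c': 0, 'p': 4, 's': 1, 'a': 17}
cfg['t'] = 7 → {'e': 2, 'g': 3, 'z': 8, 'c': 0, 'p': 4, 's': 1, 'a': 17, 't': 7}

{'e': 2, 'g': 3, 'z': 8, 'c': 0, 'p': 4, 's': 1, 'a': 17, 't': 7}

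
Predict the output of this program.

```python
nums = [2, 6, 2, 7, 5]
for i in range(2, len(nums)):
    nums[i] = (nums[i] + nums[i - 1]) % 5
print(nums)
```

i=2: nums[2] = (2+6)%5 = 3 → [2, 6, 3, 7, 5]
i=3: nums[3] = (7+3)%5 = 0 → [2, 6, 3, 0, 5]
i=4: nums[4] = (5+0)%5 = 0 → [2, 6, 3, 0, 0]

[2, 6, 3, 0, 0]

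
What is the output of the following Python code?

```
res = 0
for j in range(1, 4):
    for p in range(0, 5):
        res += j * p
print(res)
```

60

j=1,p=0: res = 0+0 = 0
j=1,p=1: res = 0+1 = 1
j=1,p=2: res = 1+2 = 3
j=1,p=3: res = 3+3 = 6
j=1,p=4: res = 6+4 = 10
j=2,p=0: res = 10+0 = 10
j=2,p=1: res = 10+2 = 12
j=2,p=2: res = 12+4 = 16
j=2,p=3: res = 16+6 = 22
j=2,p=4: res = 22+8 = 30
j=3,p=0: res = 30+0 = 30
j=3,p=1: res = 30+3 = 33
j=3,p=2: res = 33+6 = 39
j=3,p=3: res = 39+9 = 48
j=3,p=4: res = 48+12 = 60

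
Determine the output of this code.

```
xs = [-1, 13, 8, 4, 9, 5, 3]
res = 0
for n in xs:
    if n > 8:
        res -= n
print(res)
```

-22

n=-1: not >8
n=13: >8, res = 0-13 = -13
n=8: not >8
n=4: not >8
n=9: >8, res = (-13)-9 = -22
n=5: not >8
n=3: not >8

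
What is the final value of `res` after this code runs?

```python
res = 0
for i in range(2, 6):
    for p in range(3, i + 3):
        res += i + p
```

116

i=2,p=3: res = 0+5 = 5
i=2,p=4: res = 5+6 = 11
i=3,p=3: res = 11+6 = 17
i=3,p=4: res = 17+7 = 24
i=3,p=5: res = 24+8 = 32
i=4,p=3: res = 32+7 = 39
i=4,p=4: res = 39+8 = 47
i=4,p=5: res = 47+9 = 56
i=4,p=6: res = 56+10 = 66
i=5,p=3: res = 66+8 = 74
i=5,p=4: res = 74+9 = 83
i=5,p=5: res = 83+10 = 93
i=5,p=6: res = 93+11 = 104
i=5,p=7: res = 104+12 = 116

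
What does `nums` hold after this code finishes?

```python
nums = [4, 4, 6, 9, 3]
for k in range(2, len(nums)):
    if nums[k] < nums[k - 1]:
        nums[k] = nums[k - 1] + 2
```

[4, 4, 6, 9, 11]

k=2: 6>=4, unchanged → [4, 4, 6, 9, 3]
k=3: 9>=6, unchanged → [4, 4, 6, 9, 3]
k=4: 3<9, nums[4] = 9+2 = 11 → [4, 4, 6, 9, 11]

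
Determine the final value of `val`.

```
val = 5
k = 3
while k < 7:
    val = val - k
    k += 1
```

-13

k=3: val = 5-3 = 2
k=4: val = 2-4 = -2
k=5: val = (-2)-5 = -7
k=6: val = (-7)-6 = -13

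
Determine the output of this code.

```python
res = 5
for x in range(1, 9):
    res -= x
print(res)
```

-31

x=1: res = 5-1 = 4
x=2: res = 4-2 = 2
x=3: res = 2-3 = -1
x=4: res = (-1)-4 = -5
x=5: res = (-5)-5 = -10
x=6: res = (-10)-6 = -16
x=7: res = (-16)-7 = -23
x=8: res = (-23)-8 = -31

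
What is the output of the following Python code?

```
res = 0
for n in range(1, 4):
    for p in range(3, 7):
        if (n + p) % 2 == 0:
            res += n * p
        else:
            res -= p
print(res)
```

n=1,p=3: even sum, res = 0+3 = 3
n=1,p=4: odd sum, res = 3-4 = -1
n=1,p=5: even sum, res = (-1)+5 = 4
n=1,p=6: odd sum, res = 4-6 = -2
n=2,p=3: odd sum, res = (-2)-3 = -5
n=2,p=4: even sum, res = (-5)+8 = 3
n=2,p=5: odd sum, res = 3-5 = -2
n=2,p=6: even sum, res = (-2)+12 = 10
n=3,p=3: even sum, res = 10+9 = 19
n=3,p=4: odd sum, res = 19-4 = 15
n=3,p=5: even sum, res = 15+15 = 30
n=3,p=6: odd sum, res = 30-6 = 24

24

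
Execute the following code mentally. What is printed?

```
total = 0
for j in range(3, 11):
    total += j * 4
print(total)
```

j=3: total = 0+3*4 = 12
j=4: total = 12+4*4 = 28
j=5: total = 28+5*4 = 48
j=6: total = 48+6*4 = 72
j=7: total = 72+7*4 = 100
j=8: total = 100+8*4 = 132
j=9: total = 132+9*4 = 168
j=10: total = 168+10*4 = 208

208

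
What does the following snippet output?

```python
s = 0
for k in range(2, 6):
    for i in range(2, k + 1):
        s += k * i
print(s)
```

k=2,i=2: s = 0+4 = 4
k=3,i=2: s = 4+6 = 10
k=3,i=3: s = 10+9 = 19
k=4,i=2: s = 19+8 = 27
k=4,i=3: s = 27+12 = 39
k=4,i=4: s = 39+16 = 55
k=5,i=2: s = 55+10 = 65
k=5,i=3: s = 65+15 = 80
k=5,i=4: s = 80+20 = 100
k=5,i=5: s = 100+25 = 125

125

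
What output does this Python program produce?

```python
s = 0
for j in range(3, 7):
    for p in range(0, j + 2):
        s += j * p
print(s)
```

363

j=3,p=0: s = 0+0 = 0
j=3,p=1: s = 0+3 = 3
j=3,p=2: s = 3+6 = 9
j=3,p=3: s = 9+9 = 18
j=3,p=4: s = 18+12 = 30
j=4,p=0: s = 30+0 = 30
j=4,p=1: s = 30+4 = 34
j=4,p=2: s = 34+8 = 42
j=4,p=3: s = 42+12 = 54
j=4,p=4: s = 54+16 = 70
j=4,p=5: s = 70+20 = 90
j=5,p=0: s = 90+0 = 90
j=5,p=1: s = 90+5 = 95
j=5,p=2: s = 95+10 = 105
j=5,p=3: s = 105+15 = 120
j=5,p=4: s = 120+20 = 140
j=5,p=5: s = 140+25 = 165
j=5,p=6: s = 165+30 = 195
j=6,p=0: s = 195+0 = 195
j=6,p=1: s = 195+6 = 201
j=6,p=2: s = 201+12 = 213
j=6,p=3: s = 213+18 = 231
j=6,p=4: s = 231+24 = 255
j=6,p=5: s = 255+30 = 285
j=6,p=6: s = 285+36 = 321
j=6,p=7: s = 321+42 = 363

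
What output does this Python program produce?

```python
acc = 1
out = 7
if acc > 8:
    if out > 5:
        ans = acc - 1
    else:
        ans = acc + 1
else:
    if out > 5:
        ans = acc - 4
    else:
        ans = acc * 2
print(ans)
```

-3

acc=1, out=7
acc > 8 is False; out > 5 is True
→ ans = acc - 4 = -3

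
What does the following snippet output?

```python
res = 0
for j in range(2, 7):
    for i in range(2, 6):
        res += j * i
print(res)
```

j=2,i=2: res = 0+4 = 4
j=2,i=3: res = 4+6 = 10
j=2,i=4: res = 10+8 = 18
j=2,i=5: res = 18+10 = 28
j=3,i=2: res = 28+6 = 34
j=3,i=3: res = 34+9 = 43
j=3,i=4: res = 43+12 = 55
j=3,i=5: res = 55+15 = 70
j=4,i=2: res = 70+8 = 78
j=4,i=3: res = 78+12 = 90
j=4,i=4: res = 90+16 = 106
j=4,i=5: res = 106+20 = 126
j=5,i=2: res = 126+10 = 136
j=5,i=3: res = 136+15 = 151
j=5,i=4: res = 151+20 = 171
j=5,i=5: res = 171+25 = 196
j=6,i=2: res = 196+12 = 208
j=6,i=3: res = 208+18 = 226
j=6,i=4: res = 226+24 = 250
j=6,i=5: res = 250+30 = 280

280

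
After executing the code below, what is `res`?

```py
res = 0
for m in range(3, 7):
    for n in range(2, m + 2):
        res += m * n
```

m=3,n=2: res = 0+6 = 6
m=3,n=3: res = 6+9 = 15
m=3,n=4: res = 15+12 = 27
m=4,n=2: res = 27+8 = 35
m=4,n=3: res = 35+12 = 47
m=4,n=4: res = 47+16 = 63
m=4,n=5: res = 63+20 = 83
m=5,n=2: res = 83+10 = 93
m=5,n=3: res = 93+15 = 108
m=5,n=4: res = 108+20 = 128
m=5,n=5: res = 128+25 = 153
m=5,n=6: res = 153+30 = 183
m=6,n=2: res = 183+12 = 195
m=6,n=3: res = 195+18 = 213
m=6,n=4: res = 213+24 = 237
m=6,n=5: res = 237+30 = 267
m=6,n=6: res = 267+36 = 303
m=6,n=7: res = 303+42 = 345

345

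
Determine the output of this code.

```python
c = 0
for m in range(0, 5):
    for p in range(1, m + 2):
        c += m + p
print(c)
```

75

m=0,p=1: c = 0+1 = 1
m=1,p=1: c = 1+2 = 3
m=1,p=2: c = 3+3 = 6
m=2,p=1: c = 6+3 = 9
m=2,p=2: c = 9+4 = 13
m=2,p=3: c = 13+5 = 18
m=3,p=1: c = 18+4 = 22
m=3,p=2: c = 22+5 = 27
m=3,p=3: c = 27+6 = 33
m=3,p=4: c = 33+7 = 40
m=4,p=1: c = 40+5 = 45
m=4,p=2: c = 45+6 = 51
m=4,p=3: c = 51+7 = 58
m=4,p=4: c = 58+8 = 66
m=4,p=5: c = 66+9 = 75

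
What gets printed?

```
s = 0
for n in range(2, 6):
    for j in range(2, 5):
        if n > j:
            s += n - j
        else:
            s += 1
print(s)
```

16

n=2,j=2: not 2>2, s = 0+1 = 1
n=2,j=3: not 2>3, s = 1+1 = 2
n=2,j=4: not 2>4, s = 2+1 = 3
n=3,j=2: 3>2, s = 3+1 = 4
n=3,j=3: not 3>3, s = 4+1 = 5
n=3,j=4: not 3>4, s = 5+1 = 6
n=4,j=2: 4>2, s = 6+2 = 8
n=4,j=3: 4>3, s = 8+1 = 9
n=4,j=4: not 4>4, s = 9+1 = 10
n=5,j=2: 5>2, s = 10+3 = 13
n=5,j=3: 5>3, s = 13+2 = 15
n=5,j=4: 5>4, s = 15+1 = 16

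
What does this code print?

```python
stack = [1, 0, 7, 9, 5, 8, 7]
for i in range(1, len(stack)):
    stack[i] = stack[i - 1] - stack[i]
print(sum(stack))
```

i=1: stack[1] = 1-0 = 1 → [1, 1, 7, 9, 5, 8, 7]
i=2: stack[2] = 1-7 = -6 → [1, 1, -6, 9, 5, 8, 7]
i=3: stack[3] = (-6)-9 = -15 → [1, 1, -6, -15, 5, 8, 7]
i=4: stack[4] = (-15)-5 = -20 → [1, 1, -6, -15, -20, 8, 7]
i=5: stack[5] = (-20)-8 = -28 → [1, 1, -6, -15, -20, -28, 7]
i=6: stack[6] = (-28)-7 = -35 → [1, 1, -6, -15, -20, -28, -35]
sum = -102

-102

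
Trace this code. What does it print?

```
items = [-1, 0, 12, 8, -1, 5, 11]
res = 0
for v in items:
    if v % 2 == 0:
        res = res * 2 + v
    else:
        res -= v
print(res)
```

v=-1: not even, res = 0-(-1) = 1
v=0: even, res = 1*2+0 = 2
v=12: even, res = 2*2+12 = 16
v=8: even, res = 16*2+8 = 40
v=-1: not even, res = 40-(-1) = 41
v=5: not even, res = 41-5 = 36
v=11: not even, res = 36-11 = 25

25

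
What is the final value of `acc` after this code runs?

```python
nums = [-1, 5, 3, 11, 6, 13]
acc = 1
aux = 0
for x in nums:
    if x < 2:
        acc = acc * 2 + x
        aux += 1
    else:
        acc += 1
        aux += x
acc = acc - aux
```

-33

x=-1: <2, acc = 1*2+(-1) = 1; aux=1
x=5: not <2, acc = 1+1 = 2; aux=6
x=3: not <2, acc = 2+1 = 3; aux=9
x=11: not <2, acc = 3+1 = 4; aux=20
x=6: not <2, acc = 4+1 = 5; aux=26
x=13: not <2, acc = 5+1 = 6; aux=39
acc-aux = 6-39 = -33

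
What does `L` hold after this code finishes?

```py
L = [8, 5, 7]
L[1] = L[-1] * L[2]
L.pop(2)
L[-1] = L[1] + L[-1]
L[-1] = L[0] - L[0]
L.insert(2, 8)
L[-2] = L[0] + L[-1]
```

L[1] = L[-1]*L[2] = 7*7 = 49 → [8, 49, 7]
pop(2) removes 7 → [8, 49]
L[-1] = L[1]+L[-1] = 49+49 = 98 → [8, 98]
L[-1] = L[0]-L[0] = 8-8 = 0 → [8, 0]
insert 8 at 2 → [8, 0, 8]
L[-2] = L[0]+L[-1] = 8+8 = 16 → [8, 16, 8]

[8, 16, 8]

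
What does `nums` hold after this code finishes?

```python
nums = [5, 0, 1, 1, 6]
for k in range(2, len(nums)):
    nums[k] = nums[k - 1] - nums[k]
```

k=2: nums[2] = 0-1 = -1 → [5, 0, -1, 1, 6]
k=3: nums[3] = (-1)-1 = -2 → [5, 0, -1, -2, 6]
k=4: nums[4] = (-2)-6 = -8 → [5, 0, -1, -2, -8]

[5, 0, -1, -2, -8]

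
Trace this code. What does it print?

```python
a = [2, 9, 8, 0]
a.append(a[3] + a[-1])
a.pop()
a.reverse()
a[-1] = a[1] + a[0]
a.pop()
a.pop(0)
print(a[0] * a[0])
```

64

append a[3]+a[-1] = 0+0 = 0 → [2, 9, 8, 0, 0]
pop() removes 0 → [2, 9, 8, 0]
reverse → [0, 8, 9, 2]
a[-1] = a[1]+a[0] = 8+0 = 8 → [0, 8, 9, 8]
pop() removes 8 → [0, 8, 9]
pop(0) removes 0 → [8, 9]
a[0]*a[0] = 8*8 = 64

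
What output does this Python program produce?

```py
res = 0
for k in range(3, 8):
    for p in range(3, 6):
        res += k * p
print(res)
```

300

k=3,p=3: res = 0+9 = 9
k=3,p=4: res = 9+12 = 21
k=3,p=5: res = 21+15 = 36
k=4,p=3: res = 36+12 = 48
k=4,p=4: res = 48+16 = 64
k=4,p=5: res = 64+20 = 84
k=5,p=3: res = 84+15 = 99
k=5,p=4: res = 99+20 = 119
k=5,p=5: res = 119+25 = 144
k=6,p=3: res = 144+18 = 162
k=6,p=4: res = 162+24 = 186
k=6,p=5: res = 186+30 = 216
k=7,p=3: res = 216+21 = 237
k=7,p=4: res = 237+28 = 265
k=7,p=5: res = 265+35 = 300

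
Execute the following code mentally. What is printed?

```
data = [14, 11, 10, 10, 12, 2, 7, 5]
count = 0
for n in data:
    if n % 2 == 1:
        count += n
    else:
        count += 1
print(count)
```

n=14: not odd, count = 0+1 = 1
n=11: odd, count = 1+11 = 12
n=10: not odd, count = 12+1 = 13
n=10: not odd, count = 13+1 = 14
n=12: not odd, count = 14+1 = 15
n=2: not odd, count = 15+1 = 16
n=7: odd, count = 16+7 = 23
n=5: odd, count = 23+5 = 28

28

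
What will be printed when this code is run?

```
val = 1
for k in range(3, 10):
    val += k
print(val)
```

k=3: val = 1+3 = 4
k=4: val = 4+4 = 8
k=5: val = 8+5 = 13
k=6: val = 13+6 = 19
k=7: val = 19+7 = 26
k=8: val = 26+8 = 34
k=9: val = 34+9 = 43

43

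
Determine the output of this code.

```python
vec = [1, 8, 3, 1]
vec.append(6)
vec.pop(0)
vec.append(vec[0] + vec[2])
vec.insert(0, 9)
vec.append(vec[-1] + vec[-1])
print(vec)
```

[9, 8, 3, 1, 6, 9, 18]

append 6 → [1, 8, 3, 1, 6]
pop(0) removes 1 → [8, 3, 1, 6]
append vec[0]+vec[2] = 8+1 = 9 → [8, 3, 1, 6, 9]
insert 9 at 0 → [9, 8, 3, 1, 6, 9]
append vec[-1]+vec[-1] = 9+9 = 18 → [9, 8, 3, 1, 6, 9, 18]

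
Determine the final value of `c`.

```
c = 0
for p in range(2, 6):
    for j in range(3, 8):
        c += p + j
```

p=2,j=3: c = 0+5 = 5
p=2,j=4: c = 5+6 = 11
p=2,j=5: c = 11+7 = 18
p=2,j=6: c = 18+8 = 26
p=2,j=7: c = 26+9 = 35
p=3,j=3: c = 35+6 = 41
p=3,j=4: c = 41+7 = 48
p=3,j=5: c = 48+8 = 56
p=3,j=6: c = 56+9 = 65
p=3,j=7: c = 65+10 = 75
p=4,j=3: c = 75+7 = 82
p=4,j=4: c = 82+8 = 90
p=4,j=5: c = 90+9 = 99
p=4,j=6: c = 99+10 = 109
p=4,j=7: c = 109+11 = 120
p=5,j=3: c = 120+8 = 128
p=5,j=4: c = 128+9 = 137
p=5,j=5: c = 137+10 = 147
p=5,j=6: c = 147+11 = 158
p=5,j=7: c = 158+12 = 170

170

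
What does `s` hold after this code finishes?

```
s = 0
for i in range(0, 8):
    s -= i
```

-28

i=0: s = 0-0 = 0
i=1: s = 0-1 = -1
i=2: s = (-1)-2 = -3
i=3: s = (-3)-3 = -6
i=4: s = (-6)-4 = -10
i=5: s = (-10)-5 = -15
i=6: s = (-15)-6 = -21
i=7: s = (-21)-7 = -28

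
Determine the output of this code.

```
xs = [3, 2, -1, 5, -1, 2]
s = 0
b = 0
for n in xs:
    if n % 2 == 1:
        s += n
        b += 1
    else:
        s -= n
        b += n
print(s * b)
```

16

n=3: odd, s = 0+3 = 3; b=1
n=2: not odd, s = 3-2 = 1; b=3
n=-1: odd, s = 1+(-1) = 0; b=4
n=5: odd, s = 0+5 = 5; b=5
n=-1: odd, s = 5+(-1) = 4; b=6
n=2: not odd, s = 4-2 = 2; b=8
s*b = 2*8 = 16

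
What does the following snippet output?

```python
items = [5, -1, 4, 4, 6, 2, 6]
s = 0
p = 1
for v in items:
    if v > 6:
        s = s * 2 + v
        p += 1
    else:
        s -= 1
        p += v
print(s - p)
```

-34

v=5: not >6, s = 0-1 = -1; p=6
v=-1: not >6, s = (-1)-1 = -2; p=5
v=4: not >6, s = (-2)-1 = -3; p=9
v=4: not >6, s = (-3)-1 = -4; p=13
v=6: not >6, s = (-4)-1 = -5; p=19
v=2: not >6, s = (-5)-1 = -6; p=21
v=6: not >6, s = (-6)-1 = -7; p=27
s-p = (-7)-27 = -34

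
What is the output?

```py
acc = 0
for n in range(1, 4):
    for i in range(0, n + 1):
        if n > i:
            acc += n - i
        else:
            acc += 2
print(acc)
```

16

n=1,i=0: 1>0, acc = 0+1 = 1
n=1,i=1: not 1>1, acc = 1+2 = 3
n=2,i=0: 2>0, acc = 3+2 = 5
n=2,i=1: 2>1, acc = 5+1 = 6
n=2,i=2: not 2>2, acc = 6+2 = 8
n=3,i=0: 3>0, acc = 8+3 = 11
n=3,i=1: 3>1, acc = 11+2 = 13
n=3,i=2: 3>2, acc = 13+1 = 14
n=3,i=3: not 3>3, acc = 14+2 = 16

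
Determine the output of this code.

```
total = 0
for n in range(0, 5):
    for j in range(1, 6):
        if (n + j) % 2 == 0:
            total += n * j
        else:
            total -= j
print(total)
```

n=0,j=1: odd sum, total = 0-1 = -1
n=0,j=2: even sum, total = (-1)+0 = -1
n=0,j=3: odd sum, total = (-1)-3 = -4
n=0,j=4: even sum, total = (-4)+0 = -4
n=0,j=5: odd sum, total = (-4)-5 = -9
n=1,j=1: even sum, total = (-9)+1 = -8
n=1,j=2: odd sum, total = (-8)-2 = -10
n=1,j=3: even sum, total = (-10)+3 = -7
n=1,j=4: odd sum, total = (-7)-4 = -11
n=1,j=5: even sum, total = (-11)+5 = -6
n=2,j=1: odd sum, total = (-6)-1 = -7
n=2,j=2: even sum, total = (-7)+4 = -3
n=2,j=3: odd sum, total = (-3)-3 = -6
n=2,j=4: even sum, total = (-6)+8 = 2
n=2,j=5: odd sum, total = 2-5 = -3
n=3,j=1: even sum, total = (-3)+3 = 0
n=3,j=2: odd sum, total = 0-2 = -2
n=3,j=3: even sum, total = (-2)+9 = 7
n=3,j=4: odd sum, total = 7-4 = 3
n=3,j=5: even sum, total = 3+15 = 18
n=4,j=1: odd sum, total = 18-1 = 17
n=4,j=2: even sum, total = 17+8 = 25
n=4,j=3: odd sum, total = 25-3 = 22
n=4,j=4: even sum, total = 22+16 = 38
n=4,j=5: odd sum, total = 38-5 = 33

33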